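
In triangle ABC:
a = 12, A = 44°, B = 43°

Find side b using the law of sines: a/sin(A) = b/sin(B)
a/sin(A) = b/sin(B)  ⇒  b = a·sin(B)/sin(A) = 12·sin(43°)/sin(44°)
sin(43°) ≈ 0.681998, sin(44°) ≈ 0.694658
b ≈ 12·0.681998/0.694658 ≈ 8.18398/0.694658 ≈ 11.7813

b = 11.78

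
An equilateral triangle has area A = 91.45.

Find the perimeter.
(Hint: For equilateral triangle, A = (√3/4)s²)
A = (√3/4)s²  ⇒  s² = 4A/√3 = 4·91.45/√3 = 365.8/1.73205 ≈ 211.195
s ≈ √211.195 ≈ 14.5325
Perimeter = 3s ≈ 3·14.5325 ≈ 43.5976

Perimeter = 43.6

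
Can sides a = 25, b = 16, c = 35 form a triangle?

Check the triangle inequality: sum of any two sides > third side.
a + b vs c: 25 + 16 = 41 > 35  ✓
a + c vs b: 25 + 35 = 60 > 16  ✓
b + c vs a: 16 + 35 = 51 > 25  ✓

Yes, triangle inequality satisfied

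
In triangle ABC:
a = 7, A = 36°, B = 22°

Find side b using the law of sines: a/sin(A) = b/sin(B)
a/sin(A) = b/sin(B)  ⇒  b = a·sin(B)/sin(A) = 7·sin(22°)/sin(36°)
sin(22°) ≈ 0.374607, sin(36°) ≈ 0.587785
b ≈ 7·0.374607/0.587785 ≈ 2.62225/0.587785 ≈ 4.46123

b = 4.461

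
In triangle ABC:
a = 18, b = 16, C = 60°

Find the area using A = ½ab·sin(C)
A = ½·a·b·sin(C) = ½·18·16·sin(60°)
sin(60°) ≈ 0.866025
A ≈ ½·288·0.866025 = 144·0.866025 ≈ 124.708

Area = 124.7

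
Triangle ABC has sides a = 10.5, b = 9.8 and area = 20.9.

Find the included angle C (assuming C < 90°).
Area = ½·a·b·sin(C)  ⇒  sin(C) = 2·Area/(a·b) = 2·20.9/(10.5·9.8) = 41.8/102.9 ≈ 0.40622
C = arcsin(0.40622) ≈ 23.9676° (taking the acute solution since C < 90°)

C = 23.97°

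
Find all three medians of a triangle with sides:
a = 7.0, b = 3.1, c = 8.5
Median formula: m_a = ½√(2b² + 2c² − a²) (and cyclically). a² = 49, b² = 9.61, c² = 72.25.
m_a = ½√(2·9.61 + 2·72.25 − 49) = ½√114.72 ≈ ½·10.7107 ≈ 5.35537
m_b = ½√(2·49 + 2·72.25 − 9.61) = ½√232.89 ≈ ½·15.2607 ≈ 7.63037
m_c = ½√(2·49 + 2·9.61 − 72.25) = ½√44.97 ≈ ½·6.70597 ≈ 3.35298

m_a = 5.355, m_b = 7.63, m_c = 3.353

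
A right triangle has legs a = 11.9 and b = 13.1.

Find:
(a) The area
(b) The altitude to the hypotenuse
(a) The legs are perpendicular, so Area = ½·a·b = ½·11.9·13.1 = ½·155.89 = 77.945
(b) Hypotenuse c = √(a² + b²) = √(141.61 + 171.61) = √313.22 ≈ 17.698
    Area = ½·c·h_c  ⇒  h_c = 2·Area/c = 155.89/17.698 ≈ 8.80833

Area = 77.945, h_c = 8.808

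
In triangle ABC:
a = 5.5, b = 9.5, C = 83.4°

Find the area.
Two sides and the included angle (SAS): A = ½·a·b·sin(C) = ½·5.5·9.5·sin(83.4°)
sin(83.4°) ≈ 0.993373
A ≈ ½·52.25·0.993373 = 26.125·0.993373 ≈ 25.9519

Area = 25.95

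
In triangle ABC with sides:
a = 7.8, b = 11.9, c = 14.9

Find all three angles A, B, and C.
Law of cosines for each angle (a² = 60.84, b² = 141.61, c² = 222.01):
cos(A) = (b² + c² − a²)/(2bc) = (141.61 + 222.01 − 60.84)/(2·11.9·14.9) = 302.78/354.62 ≈ 0.853815  ⇒  A ≈ 31.3709°
cos(B) = (a² + c² − b²)/(2ac) = (60.84 + 222.01 − 141.61)/(2·7.8·14.9) = 141.24/232.44 ≈ 0.607641  ⇒  B ≈ 52.5809°
cos(C) = (a² + b² − c²)/(2ab) = (60.84 + 141.61 − 222.01)/(2·7.8·11.9) = -19.56/185.64 ≈ -0.105365  ⇒  C ≈ 96.0482°
Check: A + B + C ≈ 180°

A = 31.37°, B = 52.58°, C = 96.05°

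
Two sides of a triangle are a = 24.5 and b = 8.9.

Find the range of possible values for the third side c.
Triangle inequality: |a − b| < c < a + b
|a − b| = |24.5 − 8.9| = 15.6
a + b = 24.5 + 8.9 = 33.4

15.6 < c < 33.4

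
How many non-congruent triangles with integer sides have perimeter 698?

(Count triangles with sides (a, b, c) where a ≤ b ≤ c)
Let a ≤ b ≤ c with a + b + c = 698. The only binding inequality is a + b > c, i.e. 698 − c > c, so c < 698/2; and c ≥ 698/3 since c is the largest side.
So 233 ≤ c ≤ 348. For each c, b runs from ⌈(698 − c)/2⌉ up to c (then a = 698 − b − c satisfies 1 ≤ a ≤ b automatically), giving c − ⌈(698 − c)/2⌉ + 1 choices.
Summing over c: 1 + 3 + 4 + 6 + … + 172 + 174  (116 terms, c = 233, …, 348) = 10150
Check (closed form: nearest integer to p²/48 for even p, (p+3)²/48 for odd p): 698²/48 = 487204/48 ≈ 10150.08 → 10150

10150 triangles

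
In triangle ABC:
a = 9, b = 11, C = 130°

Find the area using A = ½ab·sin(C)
A = ½·a·b·sin(C) = ½·9·11·sin(130°)
sin(130°) ≈ 0.766044
A ≈ ½·99·0.766044 = 49.5·0.766044 ≈ 37.9192

Area = 37.92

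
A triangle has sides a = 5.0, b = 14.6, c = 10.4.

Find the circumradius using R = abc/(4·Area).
First find the area with Heron's formula.
s = (5.0 + 14.6 + 10.4)/2 = 15
Area = √(s(s−a)(s−b)(s−c)) = √(15·10·0.4·4.6) ≈ √276 ≈ 16.6132
abc = 5.0·14.6·10.4 = 759.2
R = abc/(4·Area) ≈ 759.2/(4·16.6132) = 759.2/66.453 ≈ 11.4246

R = 11.42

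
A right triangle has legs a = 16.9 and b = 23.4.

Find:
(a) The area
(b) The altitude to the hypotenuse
(a) The legs are perpendicular, so Area = ½·a·b = ½·16.9·23.4 = ½·395.46 = 197.73
(b) Hypotenuse c = √(a² + b²) = √(285.61 + 547.56) = √833.17 ≈ 28.8647
    Area = ½·c·h_c  ⇒  h_c = 2·Area/c = 395.46/28.8647 ≈ 13.7005

Area = 197.73, h_c = 13.7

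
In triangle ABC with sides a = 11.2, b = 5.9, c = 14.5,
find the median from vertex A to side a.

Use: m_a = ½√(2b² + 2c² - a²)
m_a = ½√(2·5.9² + 2·14.5² − 11.2²) = ½√(2·34.81 + 2·210.25 − 125.44) = ½√(69.62 + 420.5 − 125.44) = ½√364.68
√364.68 ≈ 19.0966, so m_a ≈ 9.5483

m_a = 9.548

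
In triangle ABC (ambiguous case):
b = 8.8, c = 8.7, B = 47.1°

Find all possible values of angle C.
b/sin(B) = c/sin(C)  ⇒  sin(C) = c·sin(B)/b = 8.7·sin(47.1°)/8.8
sin(47.1°) ≈ 0.732543
sin(C) ≈ 8.7·0.732543/8.8 ≈ 6.37312/8.8 ≈ 0.724219
Candidate 1: C₁ = arcsin(0.724219) ≈ 46.4039°  →  A = 180° − 47.1° − 46.4039° ≈ 86.4961° > 0, valid
Candidate 2: C₂ = 180° − C₁ ≈ 133.596°  →  A = 180° − 47.1° − 133.596° ≈ -0.6961° ≤ 0, not a valid triangle

C = 46.4° (one solution)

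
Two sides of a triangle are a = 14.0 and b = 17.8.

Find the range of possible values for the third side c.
Triangle inequality: |a − b| < c < a + b
|a − b| = |14.0 − 17.8| = 3.8
a + b = 14.0 + 17.8 = 31.8

3.8 < c < 31.8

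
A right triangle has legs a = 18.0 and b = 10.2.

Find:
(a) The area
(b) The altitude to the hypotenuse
(a) The legs are perpendicular, so Area = ½·a·b = ½·18.0·10.2 = ½·183.6 = 91.8
(b) Hypotenuse c = √(a² + b²) = √(324 + 104.04) = √428.04 ≈ 20.6891
    Area = ½·c·h_c  ⇒  h_c = 2·Area/c = 183.6/20.6891 ≈ 8.87423

Area = 91.8, h_c = 8.874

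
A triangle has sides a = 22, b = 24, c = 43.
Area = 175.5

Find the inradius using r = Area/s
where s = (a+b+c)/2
s = (22 + 24 + 43)/2 = 89/2 = 44.5
r = Area/s = 175.5/44.5 ≈ 3.94382

r = 3.944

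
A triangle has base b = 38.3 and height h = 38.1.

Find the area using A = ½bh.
A = ½·b·h = ½·38.3·38.1 = ½·1459.23 = 729.615

Area = 729.615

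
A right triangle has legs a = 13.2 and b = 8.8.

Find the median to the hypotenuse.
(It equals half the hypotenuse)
Hypotenuse c = √(a² + b²) = √(174.24 + 77.44) = √251.68 ≈ 15.8644
Median to hypotenuse = c/2 ≈ 15.8644/2 ≈ 7.93221

Median = 7.932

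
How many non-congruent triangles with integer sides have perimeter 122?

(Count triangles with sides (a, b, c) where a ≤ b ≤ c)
Let a ≤ b ≤ c with a + b + c = 122. The only binding inequality is a + b > c, i.e. 122 − c > c, so c < 122/2; and c ≥ 122/3 since c is the largest side.
So 41 ≤ c ≤ 60. For each c, b runs from ⌈(122 − c)/2⌉ up to c (then a = 122 − b − c satisfies 1 ≤ a ≤ b automatically), giving c − ⌈(122 − c)/2⌉ + 1 choices.
Summing over c: 1 + 3 + 4 + 6 + … + 28 + 30  (20 terms, c = 41, …, 60) = 310
Check (closed form: nearest integer to p²/48 for even p, (p+3)²/48 for odd p): 122²/48 = 14884/48 ≈ 310.08 → 310

310 triangles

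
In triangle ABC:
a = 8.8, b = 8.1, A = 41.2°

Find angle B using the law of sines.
a/sin(A) = b/sin(B)  ⇒  sin(B) = b·sin(A)/a = 8.1·sin(41.2°)/8.8
sin(41.2°) ≈ 0.658689
sin(B) ≈ 8.1·0.658689/8.8 ≈ 5.33538/8.8 ≈ 0.606294
B = arcsin(0.606294) ≈ 37.322°
(Since b ≤ a we need B ≤ A, so the obtuse alternative 180° − 37.322° ≈ 142.678° is rejected.)

B = 37.32°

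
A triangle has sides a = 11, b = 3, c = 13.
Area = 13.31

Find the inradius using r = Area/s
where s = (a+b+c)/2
s = (11 + 3 + 13)/2 = 27/2 = 13.5
r = Area/s = 13.31/13.5 ≈ 0.985926

r = 0.9859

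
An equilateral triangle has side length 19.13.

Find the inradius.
r = Area/s with s the semi-perimeter.
Area = (√3/4)·19.13² = (√3/4)·365.9569 ≈ 0.433013·365.9569 ≈ 158.464
s = 3·19.13/2 = 28.695
r ≈ 158.464/28.695 ≈ 5.52236
(Equivalently r = side/(2√3) = 19.13/3.4641 ≈ 5.52236.)

r = 5.522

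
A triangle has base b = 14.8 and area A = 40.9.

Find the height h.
A = ½·b·h  ⇒  h = 2A/b = 2·40.9/14.8 = 81.8/14.8 ≈ 5.52703

h = 5.527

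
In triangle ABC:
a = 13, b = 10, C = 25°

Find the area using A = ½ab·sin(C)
A = ½·a·b·sin(C) = ½·13·10·sin(25°)
sin(25°) ≈ 0.422618
A ≈ ½·130·0.422618 = 65·0.422618 ≈ 27.4702

Area = 27.47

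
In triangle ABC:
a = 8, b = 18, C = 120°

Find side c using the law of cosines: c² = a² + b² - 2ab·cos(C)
c² = 8² + 18² − 2·8·18·cos(120°)
cos(120°) ≈ -0.5
c² ≈ 64 + 324 − 288·(-0.5) ≈ 388 + 144 ≈ 532
c ≈ √532 ≈ 23.0651

c = 23.07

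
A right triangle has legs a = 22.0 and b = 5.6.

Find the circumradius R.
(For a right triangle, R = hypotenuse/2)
Hypotenuse c = √(a² + b²) = √(484 + 31.36) = √515.36 ≈ 22.7015
R = c/2 ≈ 22.7015/2 ≈ 11.3508

R = 11.35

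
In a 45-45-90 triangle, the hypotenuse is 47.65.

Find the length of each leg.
In a 45-45-90 triangle hypotenuse = leg·√2, so leg = hypotenuse/√2.
Leg = 47.65/√2 ≈ 47.65/1.41421 ≈ 33.6936

Each leg = 33.69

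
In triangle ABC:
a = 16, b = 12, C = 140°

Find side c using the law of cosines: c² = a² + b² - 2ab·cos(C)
c² = 16² + 12² − 2·16·12·cos(140°)
cos(140°) ≈ -0.766044
c² ≈ 256 + 144 − 384·(-0.766044) ≈ 400 + 294.161 ≈ 694.161
c ≈ √694.161 ≈ 26.3469

c = 26.35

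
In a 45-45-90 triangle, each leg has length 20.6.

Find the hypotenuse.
In a 45-45-90 triangle the sides are in ratio 1 : 1 : √2, so hypotenuse = leg·√2.
Hypotenuse = 20.6·√2 ≈ 20.6·1.41421 ≈ 29.1328

Hypotenuse = 20.6√2 = 29.13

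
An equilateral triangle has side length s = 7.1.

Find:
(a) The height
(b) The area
(a) The height splits the triangle into two 30-60-90 halves: h = s·√3/2 = 7.1·1.73205/2 ≈ 12.2976/2 ≈ 6.14878
(b) Area = (√3/4)·s² = (√3/4)·7.1² = (√3/4)·50.41 ≈ 0.433013·50.41 ≈ 21.8282

Height = 6.149, Area = 21.83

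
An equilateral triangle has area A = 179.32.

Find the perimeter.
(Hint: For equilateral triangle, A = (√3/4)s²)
A = (√3/4)s²  ⇒  s² = 4A/√3 = 4·179.32/√3 = 717.28/1.73205 ≈ 414.122
s ≈ √414.122 ≈ 20.35
Perimeter = 3s ≈ 3·20.35 ≈ 61.0499

Perimeter = 61.05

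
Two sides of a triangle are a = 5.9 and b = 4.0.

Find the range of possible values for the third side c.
Triangle inequality: |a − b| < c < a + b
|a − b| = |5.9 − 4.0| = 1.9
a + b = 5.9 + 4.0 = 9.9

1.9 < c < 9.9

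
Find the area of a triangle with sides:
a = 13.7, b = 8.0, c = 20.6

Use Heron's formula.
s = (13.7 + 8.0 + 20.6)/2 = 42.3/2 = 21.15
s − a = 7.45, s − b = 13.15, s − c = 0.55
s(s−a)(s−b)(s−c) = 21.15·7.45·13.15·0.55 ≈ 1139.61
Area = √1139.61 ≈ 33.7581

Area = 33.76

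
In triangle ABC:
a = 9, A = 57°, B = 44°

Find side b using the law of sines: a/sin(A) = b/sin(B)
a/sin(A) = b/sin(B)  ⇒  b = a·sin(B)/sin(A) = 9·sin(44°)/sin(57°)
sin(44°) ≈ 0.694658, sin(57°) ≈ 0.838671
b ≈ 9·0.694658/0.838671 ≈ 6.25193/0.838671 ≈ 7.45457

b = 7.455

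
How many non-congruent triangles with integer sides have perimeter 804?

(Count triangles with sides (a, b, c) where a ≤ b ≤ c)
Let a ≤ b ≤ c with a + b + c = 804. The only binding inequality is a + b > c, i.e. 804 − c > c, so c < 804/2; and c ≥ 804/3 since c is the largest side.
So 268 ≤ c ≤ 401. For each c, b runs from ⌈(804 − c)/2⌉ up to c (then a = 804 − b − c satisfies 1 ≤ a ≤ b automatically), giving c − ⌈(804 − c)/2⌉ + 1 choices.
Summing over c: 1 + 2 + 4 + 5 + … + 199 + 200  (134 terms, c = 268, …, 401) = 13467
Check (closed form: nearest integer to p²/48 for even p, (p+3)²/48 for odd p): 804²/48 = 646416/48 ≈ 13467.00 → 13467

13467 triangles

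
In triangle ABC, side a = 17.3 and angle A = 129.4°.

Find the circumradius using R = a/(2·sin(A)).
R = a/(2·sin(A)) = 17.3/(2·sin(129.4°))
sin(129.4°) ≈ 0.772734
R ≈ 17.3/(2·0.772734) = 17.3/1.54547 ≈ 11.194

R = 11.19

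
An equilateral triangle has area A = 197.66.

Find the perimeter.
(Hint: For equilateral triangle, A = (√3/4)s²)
A = (√3/4)s²  ⇒  s² = 4A/√3 = 4·197.66/√3 = 790.64/1.73205 ≈ 456.476
s ≈ √456.476 ≈ 21.3653
Perimeter = 3s ≈ 3·21.3653 ≈ 64.0959

Perimeter = 64.1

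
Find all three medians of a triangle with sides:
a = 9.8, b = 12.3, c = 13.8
Median formula: m_a = ½√(2b² + 2c² − a²) (and cyclically). a² = 96.04, b² = 151.29, c² = 190.44.
m_a = ½√(2·151.29 + 2·190.44 − 96.04) = ½√587.42 ≈ ½·24.2367 ≈ 12.1184
m_b = ½√(2·96.04 + 2·190.44 − 151.29) = ½√421.67 ≈ ½·20.5346 ≈ 10.2673
m_c = ½√(2·96.04 + 2·151.29 − 190.44) = ½√304.22 ≈ ½·17.4419 ≈ 8.72095

m_a = 12.12, m_b = 10.27, m_c = 8.721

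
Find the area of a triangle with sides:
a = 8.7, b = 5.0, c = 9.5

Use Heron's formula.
s = (8.7 + 5.0 + 9.5)/2 = 23.2/2 = 11.6
s − a = 2.9, s − b = 6.6, s − c = 2.1
s(s−a)(s−b)(s−c) = 11.6·2.9·6.6·2.1 ≈ 466.25
Area = √466.25 ≈ 21.5928

Area = 21.59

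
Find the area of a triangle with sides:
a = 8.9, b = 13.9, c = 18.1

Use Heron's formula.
s = (8.9 + 13.9 + 18.1)/2 = 40.9/2 = 20.45
s − a = 11.55, s − b = 6.55, s − c = 2.35
s(s−a)(s−b)(s−c) = 20.45·11.55·6.55·2.35 ≈ 3635.67
Area = √3635.67 ≈ 60.2965

Area = 60.3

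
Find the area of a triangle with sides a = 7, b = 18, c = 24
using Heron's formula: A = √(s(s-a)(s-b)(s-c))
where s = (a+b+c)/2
s = (7 + 18 + 24)/2 = 49/2 = 24.5
s − a = 17.5, s − b = 6.5, s − c = 0.5
s(s−a)(s−b)(s−c) = 24.5·17.5·6.5·0.5 = 1393.4375
Area = √1393.4375 ≈ 37.3288

s = 24.5, Area = 37.33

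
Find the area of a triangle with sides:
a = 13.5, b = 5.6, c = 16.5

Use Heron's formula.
s = (13.5 + 5.6 + 16.5)/2 = 35.6/2 = 17.8
s − a = 4.3, s − b = 12.2, s − c = 1.3
s(s−a)(s−b)(s−c) = 17.8·4.3·12.2·1.3 ≈ 1213.92
Area = √1213.92 ≈ 34.8414

Area = 34.84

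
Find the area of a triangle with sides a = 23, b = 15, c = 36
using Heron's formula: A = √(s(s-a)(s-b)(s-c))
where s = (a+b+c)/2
s = (23 + 15 + 36)/2 = 74/2 = 37
s − a = 14, s − b = 22, s − c = 1
s(s−a)(s−b)(s−c) = 37·14·22·1 = 11396
Area = √11396 ≈ 106.752

s = 37.0, Area = 106.8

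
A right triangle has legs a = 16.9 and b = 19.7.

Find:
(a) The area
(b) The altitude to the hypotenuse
(a) The legs are perpendicular, so Area = ½·a·b = ½·16.9·19.7 = ½·332.93 = 166.465
(b) Hypotenuse c = √(a² + b²) = √(285.61 + 388.09) = √673.7 ≈ 25.9557
    Area = ½·c·h_c  ⇒  h_c = 2·Area/c = 332.93/25.9557 ≈ 12.8268

Area = 166.465, h_c = 12.83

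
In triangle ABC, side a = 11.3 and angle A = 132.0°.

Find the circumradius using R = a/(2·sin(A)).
R = a/(2·sin(A)) = 11.3/(2·sin(132.0°))
sin(132.0°) ≈ 0.743145
R ≈ 11.3/(2·0.743145) = 11.3/1.48629 ≈ 7.60282

R = 7.603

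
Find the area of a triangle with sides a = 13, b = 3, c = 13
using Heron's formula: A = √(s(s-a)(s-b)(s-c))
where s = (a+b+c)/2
s = (13 + 3 + 13)/2 = 29/2 = 14.5
s − a = 1.5, s − b = 11.5, s − c = 1.5
s(s−a)(s−b)(s−c) = 14.5·1.5·11.5·1.5 = 375.1875
Area = √375.1875 ≈ 19.3698

s = 14.5, Area = 19.37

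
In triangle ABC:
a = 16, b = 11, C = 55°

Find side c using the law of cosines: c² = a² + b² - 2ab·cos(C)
c² = 16² + 11² − 2·16·11·cos(55°)
cos(55°) ≈ 0.573576
c² ≈ 256 + 121 − 352·(0.573576) ≈ 377 − 201.899 ≈ 175.101
c ≈ √175.101 ≈ 13.2326

c = 13.23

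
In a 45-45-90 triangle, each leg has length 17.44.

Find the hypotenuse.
In a 45-45-90 triangle the sides are in ratio 1 : 1 : √2, so hypotenuse = leg·√2.
Hypotenuse = 17.44·√2 ≈ 17.44·1.41421 ≈ 24.6639

Hypotenuse = 17.44√2 = 24.66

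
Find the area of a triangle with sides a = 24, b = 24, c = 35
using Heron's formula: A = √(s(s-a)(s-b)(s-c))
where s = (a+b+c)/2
s = (24 + 24 + 35)/2 = 83/2 = 41.5
s − a = 17.5, s − b = 17.5, s − c = 6.5
s(s−a)(s−b)(s−c) = 41.5·17.5·17.5·6.5 = 82610.9375
Area = √82610.9375 ≈ 287.421

s = 41.5, Area = 287.4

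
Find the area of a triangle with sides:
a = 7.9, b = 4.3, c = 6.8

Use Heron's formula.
s = (7.9 + 4.3 + 6.8)/2 = 19/2 = 9.5
s − a = 1.6, s − b = 5.2, s − c = 2.7
s(s−a)(s−b)(s−c) = 9.5·1.6·5.2·2.7 ≈ 213.408
Area = √213.408 ≈ 14.6085

Area = 14.61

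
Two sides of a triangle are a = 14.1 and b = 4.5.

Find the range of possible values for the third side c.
Triangle inequality: |a − b| < c < a + b
|a − b| = |14.1 − 4.5| = 9.6
a + b = 14.1 + 4.5 = 18.6

9.6 < c < 18.6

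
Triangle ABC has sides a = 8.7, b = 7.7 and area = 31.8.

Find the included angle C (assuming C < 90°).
Area = ½·a·b·sin(C)  ⇒  sin(C) = 2·Area/(a·b) = 2·31.8/(8.7·7.7) = 63.6/66.99 ≈ 0.949395
C = arcsin(0.949395) ≈ 71.6945° (taking the acute solution since C < 90°)

C = 71.69°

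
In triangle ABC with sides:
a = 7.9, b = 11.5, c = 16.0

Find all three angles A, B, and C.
Law of cosines for each angle (a² = 62.41, b² = 132.25, c² = 256):
cos(A) = (b² + c² − a²)/(2bc) = (132.25 + 256 − 62.41)/(2·11.5·16.0) = 325.84/368 ≈ 0.885435  ⇒  A ≈ 27.6949°
cos(B) = (a² + c² − b²)/(2ac) = (62.41 + 256 − 132.25)/(2·7.9·16.0) = 186.16/252.8 ≈ 0.736392  ⇒  B ≈ 42.575°
cos(C) = (a² + b² − c²)/(2ab) = (62.41 + 132.25 − 256)/(2·7.9·11.5) = -61.34/181.7 ≈ -0.337589  ⇒  C ≈ 109.73°
Check: A + B + C ≈ 180°

A = 27.69°, B = 42.57°, C = 109.7°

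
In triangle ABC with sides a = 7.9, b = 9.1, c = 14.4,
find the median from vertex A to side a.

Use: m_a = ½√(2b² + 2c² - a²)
m_a = ½√(2·9.1² + 2·14.4² − 7.9²) = ½√(2·82.81 + 2·207.36 − 62.41) = ½√(165.62 + 414.72 − 62.41) = ½√517.93
√517.93 ≈ 22.7581, so m_a ≈ 11.379

m_a = 11.38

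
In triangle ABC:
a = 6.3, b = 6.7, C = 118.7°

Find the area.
Two sides and the included angle (SAS): A = ½·a·b·sin(C) = ½·6.3·6.7·sin(118.7°)
sin(118.7°) ≈ 0.877146
A ≈ ½·42.21·0.877146 = 21.105·0.877146 ≈ 18.5122

Area = 18.51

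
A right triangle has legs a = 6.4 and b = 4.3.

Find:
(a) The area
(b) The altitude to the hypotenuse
(a) The legs are perpendicular, so Area = ½·a·b = ½·6.4·4.3 = ½·27.52 = 13.76
(b) Hypotenuse c = √(a² + b²) = √(40.96 + 18.49) = √59.45 ≈ 7.71038
    Area = ½·c·h_c  ⇒  h_c = 2·Area/c = 27.52/7.71038 ≈ 3.56921

Area = 13.76, h_c = 3.569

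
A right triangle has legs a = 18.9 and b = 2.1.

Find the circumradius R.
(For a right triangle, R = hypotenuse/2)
Hypotenuse c = √(a² + b²) = √(357.21 + 4.41) = √361.62 ≈ 19.0163
R = c/2 ≈ 19.0163/2 ≈ 9.50815

R = 9.508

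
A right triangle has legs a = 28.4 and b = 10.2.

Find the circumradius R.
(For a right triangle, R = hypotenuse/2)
Hypotenuse c = √(a² + b²) = √(806.56 + 104.04) = √910.6 ≈ 30.1761
R = c/2 ≈ 30.1761/2 ≈ 15.0881

R = 15.09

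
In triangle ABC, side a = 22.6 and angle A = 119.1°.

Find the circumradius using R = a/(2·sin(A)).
R = a/(2·sin(A)) = 22.6/(2·sin(119.1°))
sin(119.1°) ≈ 0.873772
R ≈ 22.6/(2·0.873772) = 22.6/1.74754 ≈ 12.9324

R = 12.93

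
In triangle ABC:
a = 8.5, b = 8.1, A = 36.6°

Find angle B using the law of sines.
a/sin(A) = b/sin(B)  ⇒  sin(B) = b·sin(A)/a = 8.1·sin(36.6°)/8.5
sin(36.6°) ≈ 0.596225
sin(B) ≈ 8.1·0.596225/8.5 ≈ 4.82942/8.5 ≈ 0.568167
B = arcsin(0.568167) ≈ 34.6225°
(Since b ≤ a we need B ≤ A, so the obtuse alternative 180° − 34.6225° ≈ 145.377° is rejected.)

B = 34.62°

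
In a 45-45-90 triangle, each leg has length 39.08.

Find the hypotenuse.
In a 45-45-90 triangle the sides are in ratio 1 : 1 : √2, so hypotenuse = leg·√2.
Hypotenuse = 39.08·√2 ≈ 39.08·1.41421 ≈ 55.2675

Hypotenuse = 39.08√2 = 55.27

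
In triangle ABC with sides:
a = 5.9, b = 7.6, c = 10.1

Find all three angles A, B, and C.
Law of cosines for each angle (a² = 34.81, b² = 57.76, c² = 102.01):
cos(A) = (b² + c² − a²)/(2bc) = (57.76 + 102.01 − 34.81)/(2·7.6·10.1) = 124.96/153.52 ≈ 0.813966  ⇒  A ≈ 35.5148°
cos(B) = (a² + c² − b²)/(2ac) = (34.81 + 102.01 − 57.76)/(2·5.9·10.1) = 79.06/119.18 ≈ 0.663366  ⇒  B ≈ 48.4429°
cos(C) = (a² + b² − c²)/(2ab) = (34.81 + 57.76 − 102.01)/(2·5.9·7.6) = -9.44/89.68 ≈ -0.105263  ⇒  C ≈ 96.0423°
Check: A + B + C ≈ 180°

A = 35.51°, B = 48.44°, C = 96.04°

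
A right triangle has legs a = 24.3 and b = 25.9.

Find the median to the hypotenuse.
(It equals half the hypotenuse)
Hypotenuse c = √(a² + b²) = √(590.49 + 670.81) = √1261.3 ≈ 35.5148
Median to hypotenuse = c/2 ≈ 35.5148/2 ≈ 17.7574

Median = 17.76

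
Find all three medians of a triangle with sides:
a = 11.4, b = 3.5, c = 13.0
Median formula: m_a = ½√(2b² + 2c² − a²) (and cyclically). a² = 129.96, b² = 12.25, c² = 169.
m_a = ½√(2·12.25 + 2·169 − 129.96) = ½√232.54 ≈ ½·15.2493 ≈ 7.62463
m_b = ½√(2·129.96 + 2·169 − 12.25) = ½√585.67 ≈ ½·24.2006 ≈ 12.1003
m_c = ½√(2·129.96 + 2·12.25 − 169) = ½√115.42 ≈ ½·10.7434 ≈ 5.37169

m_a = 7.625, m_b = 12.1, m_c = 5.372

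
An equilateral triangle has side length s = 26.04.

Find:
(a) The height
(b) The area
(a) The height splits the triangle into two 30-60-90 halves: h = s·√3/2 = 26.04·1.73205/2 ≈ 45.1026/2 ≈ 22.5513
(b) Area = (√3/4)·s² = (√3/4)·26.04² = (√3/4)·678.0816 ≈ 0.433013·678.0816 ≈ 293.618

Height = 22.55, Area = 293.6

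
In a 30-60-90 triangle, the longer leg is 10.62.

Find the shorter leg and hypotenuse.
In a 30-60-90 triangle the sides are in ratio 1 : √3 : 2, so short leg = long leg/√3 and hypotenuse = 2·(short leg).
Short leg = 10.62/√3 ≈ 10.62/1.73205 ≈ 6.13146
Hypotenuse = 2·6.13146 ≈ 12.2629

Short leg = 6.131, Hypotenuse = 12.26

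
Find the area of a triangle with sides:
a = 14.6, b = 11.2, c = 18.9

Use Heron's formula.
s = (14.6 + 11.2 + 18.9)/2 = 44.7/2 = 22.35
s − a = 7.75, s − b = 11.15, s − c = 3.45
s(s−a)(s−b)(s−c) = 22.35·7.75·11.15·3.45 ≈ 6663.05
Area = √6663.05 ≈ 81.6275

Area = 81.63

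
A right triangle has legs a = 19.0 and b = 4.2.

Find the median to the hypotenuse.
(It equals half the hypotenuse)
Hypotenuse c = √(a² + b²) = √(361 + 17.64) = √378.64 ≈ 19.4587
Median to hypotenuse = c/2 ≈ 19.4587/2 ≈ 9.72934

Median = 9.729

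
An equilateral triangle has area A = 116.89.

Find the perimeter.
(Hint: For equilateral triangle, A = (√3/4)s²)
A = (√3/4)s²  ⇒  s² = 4A/√3 = 4·116.89/√3 = 467.56/1.73205 ≈ 269.946
s ≈ √269.946 ≈ 16.43
Perimeter = 3s ≈ 3·16.43 ≈ 49.2901

Perimeter = 49.29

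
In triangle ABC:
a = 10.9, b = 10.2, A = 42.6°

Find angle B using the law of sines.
a/sin(A) = b/sin(B)  ⇒  sin(B) = b·sin(A)/a = 10.2·sin(42.6°)/10.9
sin(42.6°) ≈ 0.676876
sin(B) ≈ 10.2·0.676876/10.9 ≈ 6.90413/10.9 ≈ 0.633407
B = arcsin(0.633407) ≈ 39.3019°
(Since b ≤ a we need B ≤ A, so the obtuse alternative 180° − 39.3019° ≈ 140.698° is rejected.)

B = 39.3°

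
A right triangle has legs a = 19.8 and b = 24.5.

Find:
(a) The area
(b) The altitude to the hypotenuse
(a) The legs are perpendicular, so Area = ½·a·b = ½·19.8·24.5 = ½·485.1 = 242.55
(b) Hypotenuse c = √(a² + b²) = √(392.04 + 600.25) = √992.29 ≈ 31.5006
    Area = ½·c·h_c  ⇒  h_c = 2·Area/c = 485.1/31.5006 ≈ 15.3997

Area = 242.55, h_c = 15.4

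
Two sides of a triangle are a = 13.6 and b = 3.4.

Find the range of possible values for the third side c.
Triangle inequality: |a − b| < c < a + b
|a − b| = |13.6 − 3.4| = 10.2
a + b = 13.6 + 3.4 = 17

10.2 < c < 17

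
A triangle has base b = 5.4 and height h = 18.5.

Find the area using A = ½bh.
A = ½·b·h = ½·5.4·18.5 = ½·99.9 = 49.95

Area = 49.95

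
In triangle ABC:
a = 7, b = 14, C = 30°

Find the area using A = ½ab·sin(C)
A = ½·a·b·sin(C) = ½·7·14·sin(30°)
sin(30°) ≈ 0.5
A ≈ ½·98·0.5 = 49·0.5 ≈ 24.5

Area = 24.5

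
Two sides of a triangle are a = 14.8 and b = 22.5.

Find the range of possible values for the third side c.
Triangle inequality: |a − b| < c < a + b
|a − b| = |14.8 − 22.5| = 7.7
a + b = 14.8 + 22.5 = 37.3

7.7 < c < 37.3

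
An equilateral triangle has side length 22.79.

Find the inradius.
r = Area/s with s the semi-perimeter.
Area = (√3/4)·22.79² = (√3/4)·519.3841 ≈ 0.433013·519.3841 ≈ 224.9
s = 3·22.79/2 = 34.185
r ≈ 224.9/34.185 ≈ 6.57891
(Equivalently r = side/(2√3) = 22.79/3.4641 ≈ 6.57891.)

r = 6.579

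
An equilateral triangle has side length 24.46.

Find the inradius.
r = Area/s with s the semi-perimeter.
Area = (√3/4)·24.46² = (√3/4)·598.2916 ≈ 0.433013·598.2916 ≈ 259.068
s = 3·24.46/2 = 36.69
r ≈ 259.068/36.69 ≈ 7.06099
(Equivalently r = side/(2√3) = 24.46/3.4641 ≈ 7.06099.)

r = 7.061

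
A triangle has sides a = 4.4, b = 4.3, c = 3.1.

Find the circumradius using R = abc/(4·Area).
First find the area with Heron's formula.
s = (4.4 + 4.3 + 3.1)/2 = 5.9
Area = √(s(s−a)(s−b)(s−c)) = √(5.9·1.5·1.6·2.8) ≈ √39.648 ≈ 6.29667
abc = 4.4·4.3·3.1 = 58.652
R = abc/(4·Area) ≈ 58.652/(4·6.29667) = 58.652/25.1867 ≈ 2.32869

R = 2.329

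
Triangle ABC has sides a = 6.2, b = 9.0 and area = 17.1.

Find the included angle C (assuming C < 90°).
Area = ½·a·b·sin(C)  ⇒  sin(C) = 2·Area/(a·b) = 2·17.1/(6.2·9.0) = 34.2/55.8 ≈ 0.612903
C = arcsin(0.612903) ≈ 37.7997° (taking the acute solution since C < 90°)

C = 37.8°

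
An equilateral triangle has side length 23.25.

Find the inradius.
r = Area/s with s the semi-perimeter.
Area = (√3/4)·23.25² = (√3/4)·540.5625 ≈ 0.433013·540.5625 ≈ 234.07
s = 3·23.25/2 = 34.875
r ≈ 234.07/34.875 ≈ 6.7117
(Equivalently r = side/(2√3) = 23.25/3.4641 ≈ 6.7117.)

r = 6.712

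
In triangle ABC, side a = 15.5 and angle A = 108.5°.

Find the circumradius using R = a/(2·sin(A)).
R = a/(2·sin(A)) = 15.5/(2·sin(108.5°))
sin(108.5°) ≈ 0.948324
R ≈ 15.5/(2·0.948324) = 15.5/1.89665 ≈ 8.17232

R = 8.172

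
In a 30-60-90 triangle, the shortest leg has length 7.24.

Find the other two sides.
In a 30-60-90 triangle the sides are in ratio 1 : √3 : 2 (short leg : long leg : hypotenuse).
Long leg = 7.24·√3 ≈ 7.24·1.73205 ≈ 12.54
Hypotenuse = 2·7.24 = 14.48

Long leg = 7.24√3 = 12.54, Hypotenuse = 14.48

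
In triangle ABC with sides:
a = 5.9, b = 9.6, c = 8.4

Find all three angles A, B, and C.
Law of cosines for each angle (a² = 34.81, b² = 92.16, c² = 70.56):
cos(A) = (b² + c² − a²)/(2bc) = (92.16 + 70.56 − 34.81)/(2·9.6·8.4) = 127.91/161.28 ≈ 0.793093  ⇒  A ≈ 37.5245°
cos(B) = (a² + c² − b²)/(2ac) = (34.81 + 70.56 − 92.16)/(2·5.9·8.4) = 13.21/99.12 ≈ 0.133273  ⇒  B ≈ 82.3412°
cos(C) = (a² + b² − c²)/(2ab) = (34.81 + 92.16 − 70.56)/(2·5.9·9.6) = 56.41/113.28 ≈ 0.49797  ⇒  C ≈ 60.1342°
Check: A + B + C ≈ 180°

A = 37.52°, B = 82.34°, C = 60.13°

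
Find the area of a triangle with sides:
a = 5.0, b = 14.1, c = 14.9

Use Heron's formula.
s = (5.0 + 14.1 + 14.9)/2 = 34/2 = 17
s − a = 12, s − b = 2.9, s − c = 2.1
s(s−a)(s−b)(s−c) = 17·12·2.9·2.1 ≈ 1242.36
Area = √1242.36 ≈ 35.2471

Area = 35.25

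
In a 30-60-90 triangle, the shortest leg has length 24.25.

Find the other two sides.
In a 30-60-90 triangle the sides are in ratio 1 : √3 : 2 (short leg : long leg : hypotenuse).
Long leg = 24.25·√3 ≈ 24.25·1.73205 ≈ 42.0022
Hypotenuse = 2·24.25 = 48.5

Long leg = 24.25√3 = 42, Hypotenuse = 48.5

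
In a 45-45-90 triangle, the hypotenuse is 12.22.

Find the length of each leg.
In a 45-45-90 triangle hypotenuse = leg·√2, so leg = hypotenuse/√2.
Leg = 12.22/√2 ≈ 12.22/1.41421 ≈ 8.64084

Each leg = 8.641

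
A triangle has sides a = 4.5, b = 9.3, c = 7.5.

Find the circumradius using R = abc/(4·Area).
First find the area with Heron's formula.
s = (4.5 + 9.3 + 7.5)/2 = 10.65
Area = √(s(s−a)(s−b)(s−c)) = √(10.65·6.15·1.35·3.15) ≈ √278.528 ≈ 16.6892
abc = 4.5·9.3·7.5 = 313.875
R = abc/(4·Area) ≈ 313.875/(4·16.6892) = 313.875/66.7566 ≈ 4.70178

R = 4.702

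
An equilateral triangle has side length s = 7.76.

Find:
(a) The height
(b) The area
(a) The height splits the triangle into two 30-60-90 halves: h = s·√3/2 = 7.76·1.73205/2 ≈ 13.4407/2 ≈ 6.72036
(b) Area = (√3/4)·s² = (√3/4)·7.76² = (√3/4)·60.2176 ≈ 0.433013·60.2176 ≈ 26.075

Height = 6.72, Area = 26.07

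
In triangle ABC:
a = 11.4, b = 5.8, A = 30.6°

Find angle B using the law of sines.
a/sin(A) = b/sin(B)  ⇒  sin(B) = b·sin(A)/a = 5.8·sin(30.6°)/11.4
sin(30.6°) ≈ 0.509041
sin(B) ≈ 5.8·0.509041/11.4 ≈ 2.95244/11.4 ≈ 0.258986
B = arcsin(0.258986) ≈ 15.0099°
(Since b ≤ a we need B ≤ A, so the obtuse alternative 180° − 15.0099° ≈ 164.99° is rejected.)

B = 15.01°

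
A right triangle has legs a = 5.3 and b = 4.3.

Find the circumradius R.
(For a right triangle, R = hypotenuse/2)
Hypotenuse c = √(a² + b²) = √(28.09 + 18.49) = √46.58 ≈ 6.82495
R = c/2 ≈ 6.82495/2 ≈ 3.41248

R = 3.412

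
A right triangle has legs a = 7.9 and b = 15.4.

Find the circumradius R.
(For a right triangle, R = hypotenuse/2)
Hypotenuse c = √(a² + b²) = √(62.41 + 237.16) = √299.57 ≈ 17.3081
R = c/2 ≈ 17.3081/2 ≈ 8.65405

R = 8.654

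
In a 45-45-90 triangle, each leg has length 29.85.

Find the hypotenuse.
In a 45-45-90 triangle the sides are in ratio 1 : 1 : √2, so hypotenuse = leg·√2.
Hypotenuse = 29.85·√2 ≈ 29.85·1.41421 ≈ 42.2143

Hypotenuse = 29.85√2 = 42.21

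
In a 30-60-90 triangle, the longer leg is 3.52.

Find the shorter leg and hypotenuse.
In a 30-60-90 triangle the sides are in ratio 1 : √3 : 2, so short leg = long leg/√3 and hypotenuse = 2·(short leg).
Short leg = 3.52/√3 ≈ 3.52/1.73205 ≈ 2.03227
Hypotenuse = 2·2.03227 ≈ 4.06455

Short leg = 2.032, Hypotenuse = 4.065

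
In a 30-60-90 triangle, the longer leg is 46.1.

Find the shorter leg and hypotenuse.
In a 30-60-90 triangle the sides are in ratio 1 : √3 : 2, so short leg = long leg/√3 and hypotenuse = 2·(short leg).
Short leg = 46.1/√3 ≈ 46.1/1.73205 ≈ 26.6158
Hypotenuse = 2·26.6158 ≈ 53.2317

Short leg = 26.62, Hypotenuse = 53.23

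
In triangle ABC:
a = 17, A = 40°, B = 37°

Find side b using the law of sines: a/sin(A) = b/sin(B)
a/sin(A) = b/sin(B)  ⇒  b = a·sin(B)/sin(A) = 17·sin(37°)/sin(40°)
sin(37°) ≈ 0.601815, sin(40°) ≈ 0.642788
b ≈ 17·0.601815/0.642788 ≈ 10.2309/0.642788 ≈ 15.9164

b = 15.92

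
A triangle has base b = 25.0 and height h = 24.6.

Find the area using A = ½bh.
A = ½·b·h = ½·25.0·24.6 = ½·615 = 307.5

Area = 307.5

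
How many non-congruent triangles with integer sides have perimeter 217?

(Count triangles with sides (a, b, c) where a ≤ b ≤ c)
Let a ≤ b ≤ c with a + b + c = 217. The only binding inequality is a + b > c, i.e. 217 − c > c, so c < 217/2; and c ≥ 217/3 since c is the largest side.
So 73 ≤ c ≤ 108. For each c, b runs from ⌈(217 − c)/2⌉ up to c (then a = 217 − b − c satisfies 1 ≤ a ≤ b automatically), giving c − ⌈(217 − c)/2⌉ + 1 choices.
Summing over c: 2 + 3 + 5 + 6 + … + 53 + 54  (36 terms, c = 73, …, 108) = 1008
Check (closed form: nearest integer to p²/48 for even p, (p+3)²/48 for odd p): (217+3)²/48 = 220²/48 = 48400/48 ≈ 1008.33 → 1008

1008 triangles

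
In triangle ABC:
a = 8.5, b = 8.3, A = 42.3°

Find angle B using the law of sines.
a/sin(A) = b/sin(B)  ⇒  sin(B) = b·sin(A)/a = 8.3·sin(42.3°)/8.5
sin(42.3°) ≈ 0.673013
sin(B) ≈ 8.3·0.673013/8.5 ≈ 5.586/8.5 ≈ 0.657177
B = arcsin(0.657177) ≈ 41.0849°
(Since b ≤ a we need B ≤ A, so the obtuse alternative 180° − 41.0849° ≈ 138.915° is rejected.)

B = 41.08°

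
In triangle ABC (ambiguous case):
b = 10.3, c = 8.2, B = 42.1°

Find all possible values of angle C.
b/sin(B) = c/sin(C)  ⇒  sin(C) = c·sin(B)/b = 8.2·sin(42.1°)/10.3
sin(42.1°) ≈ 0.670427
sin(C) ≈ 8.2·0.670427/10.3 ≈ 5.4975/10.3 ≈ 0.533738
Candidate 1: C₁ = arcsin(0.533738) ≈ 32.2583°  →  A = 180° − 42.1° − 32.2583° ≈ 105.642° > 0, valid
Candidate 2: C₂ = 180° − C₁ ≈ 147.742°  →  A = 180° − 42.1° − 147.742° ≈ -9.8417° ≤ 0, not a valid triangle

C = 32.26° (one solution)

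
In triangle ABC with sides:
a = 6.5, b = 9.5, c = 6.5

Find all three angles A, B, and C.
Law of cosines for each angle (a² = 42.25, b² = 90.25, c² = 42.25):
cos(A) = (b² + c² − a²)/(2bc) = (90.25 + 42.25 − 42.25)/(2·9.5·6.5) = 90.25/123.5 ≈ 0.730769  ⇒  A ≈ 43.0491°
cos(B) = (a² + c² − b²)/(2ac) = (42.25 + 42.25 − 90.25)/(2·6.5·6.5) = -5.75/84.5 ≈ -0.0680473  ⇒  B ≈ 93.9018°
cos(C) = (a² + b² − c²)/(2ab) = (42.25 + 90.25 − 42.25)/(2·6.5·9.5) = 90.25/123.5 ≈ 0.730769  ⇒  C ≈ 43.0491°
Check: A + B + C ≈ 180°

A = 43.05°, B = 93.9°, C = 43.05°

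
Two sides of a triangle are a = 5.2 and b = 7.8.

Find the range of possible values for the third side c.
Triangle inequality: |a − b| < c < a + b
|a − b| = |5.2 − 7.8| = 2.6
a + b = 5.2 + 7.8 = 13

2.6 < c < 13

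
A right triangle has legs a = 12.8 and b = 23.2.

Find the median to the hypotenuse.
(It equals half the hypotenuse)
Hypotenuse c = √(a² + b²) = √(163.84 + 538.24) = √702.08 ≈ 26.4968
Median to hypotenuse = c/2 ≈ 26.4968/2 ≈ 13.2484

Median = 13.25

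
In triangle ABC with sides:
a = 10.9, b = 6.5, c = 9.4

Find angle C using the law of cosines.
c² = a² + b² − 2ab·cos(C)  ⇒  cos(C) = (a² + b² − c²)/(2ab)
cos(C) = (10.9² + 6.5² − 9.4²)/(2·10.9·6.5) = (118.81 + 42.25 − 88.36)/141.7 = 72.7/141.7 ≈ 0.513056
C = arccos(0.513056) ≈ 59.1324°

C = 59.13°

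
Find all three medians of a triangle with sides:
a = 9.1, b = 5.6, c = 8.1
Median formula: m_a = ½√(2b² + 2c² − a²) (and cyclically). a² = 82.81, b² = 31.36, c² = 65.61.
m_a = ½√(2·31.36 + 2·65.61 − 82.81) = ½√111.13 ≈ ½·10.5418 ≈ 5.27091
m_b = ½√(2·82.81 + 2·65.61 − 31.36) = ½√265.48 ≈ ½·16.2936 ≈ 8.14678
m_c = ½√(2·82.81 + 2·31.36 − 65.61) = ½√162.73 ≈ ½·12.7566 ≈ 6.37828

m_a = 5.271, m_b = 8.147, m_c = 6.378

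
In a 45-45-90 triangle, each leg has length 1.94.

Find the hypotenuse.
In a 45-45-90 triangle the sides are in ratio 1 : 1 : √2, so hypotenuse = leg·√2.
Hypotenuse = 1.94·√2 ≈ 1.94·1.41421 ≈ 2.74357

Hypotenuse = 1.94√2 = 2.744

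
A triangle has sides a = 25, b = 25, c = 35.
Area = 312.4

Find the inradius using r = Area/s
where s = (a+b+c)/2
s = (25 + 25 + 35)/2 = 85/2 = 42.5
r = Area/s = 312.4/42.5 ≈ 7.35059

r = 7.351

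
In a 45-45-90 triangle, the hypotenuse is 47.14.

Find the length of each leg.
In a 45-45-90 triangle hypotenuse = leg·√2, so leg = hypotenuse/√2.
Leg = 47.14/√2 ≈ 47.14/1.41421 ≈ 33.333

Each leg = 33.33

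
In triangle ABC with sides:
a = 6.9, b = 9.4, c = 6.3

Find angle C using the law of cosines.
c² = a² + b² − 2ab·cos(C)  ⇒  cos(C) = (a² + b² − c²)/(2ab)
cos(C) = (6.9² + 9.4² − 6.3²)/(2·6.9·9.4) = (47.61 + 88.36 − 39.69)/129.72 = 96.28/129.72 ≈ 0.742214
C = arccos(0.742214) ≈ 42.0796°

C = 42.08°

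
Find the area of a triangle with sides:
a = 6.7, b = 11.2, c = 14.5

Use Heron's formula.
s = (6.7 + 11.2 + 14.5)/2 = 32.4/2 = 16.2
s − a = 9.5, s − b = 5, s − c = 1.7
s(s−a)(s−b)(s−c) = 16.2·9.5·5·1.7 ≈ 1308.15
Area = √1308.15 ≈ 36.1684

Area = 36.17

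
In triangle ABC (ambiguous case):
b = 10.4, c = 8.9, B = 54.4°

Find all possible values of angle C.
b/sin(B) = c/sin(C)  ⇒  sin(C) = c·sin(B)/b = 8.9·sin(54.4°)/10.4
sin(54.4°) ≈ 0.813101
sin(C) ≈ 8.9·0.813101/10.4 ≈ 7.2366/10.4 ≈ 0.695827
Candidate 1: C₁ = arcsin(0.695827) ≈ 44.0931°  →  A = 180° − 54.4° − 44.0931° ≈ 81.5069° > 0, valid
Candidate 2: C₂ = 180° − C₁ ≈ 135.907°  →  A = 180° − 54.4° − 135.907° ≈ -10.3069° ≤ 0, not a valid triangle

C = 44.09° (one solution)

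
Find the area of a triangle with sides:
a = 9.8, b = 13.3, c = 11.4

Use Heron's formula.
s = (9.8 + 13.3 + 11.4)/2 = 34.5/2 = 17.25
s − a = 7.45, s − b = 3.95, s − c = 5.85
s(s−a)(s−b)(s−c) = 17.25·7.45·3.95·5.85 ≈ 2969.6
Area = √2969.6 ≈ 54.4941

Area = 54.49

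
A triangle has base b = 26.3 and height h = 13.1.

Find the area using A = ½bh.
A = ½·b·h = ½·26.3·13.1 = ½·344.53 = 172.265

Area = 172.265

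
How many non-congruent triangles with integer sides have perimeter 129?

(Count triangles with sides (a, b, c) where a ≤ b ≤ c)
Let a ≤ b ≤ c with a + b + c = 129. The only binding inequality is a + b > c, i.e. 129 − c > c, so c < 129/2; and c ≥ 129/3 since c is the largest side.
So 43 ≤ c ≤ 64. For each c, b runs from ⌈(129 − c)/2⌉ up to c (then a = 129 − b − c satisfies 1 ≤ a ≤ b automatically), giving c − ⌈(129 − c)/2⌉ + 1 choices.
Summing over c: 1 + 2 + 4 + 5 + … + 31 + 32  (22 terms, c = 43, …, 64) = 363
Check (closed form: nearest integer to p²/48 for even p, (p+3)²/48 for odd p): (129+3)²/48 = 132²/48 = 17424/48 ≈ 363.00 → 363

363 triangles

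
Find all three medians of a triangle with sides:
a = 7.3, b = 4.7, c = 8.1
Median formula: m_a = ½√(2b² + 2c² − a²) (and cyclically). a² = 53.29, b² = 22.09, c² = 65.61.
m_a = ½√(2·22.09 + 2·65.61 − 53.29) = ½√122.11 ≈ ½·11.0503 ≈ 5.52517
m_b = ½√(2·53.29 + 2·65.61 − 22.09) = ½√215.71 ≈ ½·14.6871 ≈ 7.34353
m_c = ½√(2·53.29 + 2·22.09 − 65.61) = ½√85.15 ≈ ½·9.22768 ≈ 4.61384

m_a = 5.525, m_b = 7.344, m_c = 4.614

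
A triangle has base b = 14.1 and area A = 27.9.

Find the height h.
A = ½·b·h  ⇒  h = 2A/b = 2·27.9/14.1 = 55.8/14.1 ≈ 3.95745

h = 3.957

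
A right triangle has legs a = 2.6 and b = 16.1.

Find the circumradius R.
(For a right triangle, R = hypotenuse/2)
Hypotenuse c = √(a² + b²) = √(6.76 + 259.21) = √265.97 ≈ 16.3086
R = c/2 ≈ 16.3086/2 ≈ 8.15429

R = 8.154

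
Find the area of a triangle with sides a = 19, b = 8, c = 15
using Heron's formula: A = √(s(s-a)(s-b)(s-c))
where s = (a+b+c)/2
s = (19 + 8 + 15)/2 = 42/2 = 21
s − a = 2, s − b = 13, s − c = 6
s(s−a)(s−b)(s−c) = 21·2·13·6 = 3276
Area = √3276 ≈ 57.2364

s = 21.0, Area = 57.24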